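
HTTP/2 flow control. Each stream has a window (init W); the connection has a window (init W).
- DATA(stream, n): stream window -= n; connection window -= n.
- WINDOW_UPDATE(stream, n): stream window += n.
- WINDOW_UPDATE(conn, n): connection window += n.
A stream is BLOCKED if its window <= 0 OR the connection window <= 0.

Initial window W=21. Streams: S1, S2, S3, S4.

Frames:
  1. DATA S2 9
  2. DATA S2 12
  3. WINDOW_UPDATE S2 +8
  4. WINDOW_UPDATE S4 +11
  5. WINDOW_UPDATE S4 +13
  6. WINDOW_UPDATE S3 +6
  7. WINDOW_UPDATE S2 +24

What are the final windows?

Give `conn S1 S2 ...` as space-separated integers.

Op 1: conn=12 S1=21 S2=12 S3=21 S4=21 blocked=[]
Op 2: conn=0 S1=21 S2=0 S3=21 S4=21 blocked=[1, 2, 3, 4]
Op 3: conn=0 S1=21 S2=8 S3=21 S4=21 blocked=[1, 2, 3, 4]
Op 4: conn=0 S1=21 S2=8 S3=21 S4=32 blocked=[1, 2, 3, 4]
Op 5: conn=0 S1=21 S2=8 S3=21 S4=45 blocked=[1, 2, 3, 4]
Op 6: conn=0 S1=21 S2=8 S3=27 S4=45 blocked=[1, 2, 3, 4]
Op 7: conn=0 S1=21 S2=32 S3=27 S4=45 blocked=[1, 2, 3, 4]

Answer: 0 21 32 27 45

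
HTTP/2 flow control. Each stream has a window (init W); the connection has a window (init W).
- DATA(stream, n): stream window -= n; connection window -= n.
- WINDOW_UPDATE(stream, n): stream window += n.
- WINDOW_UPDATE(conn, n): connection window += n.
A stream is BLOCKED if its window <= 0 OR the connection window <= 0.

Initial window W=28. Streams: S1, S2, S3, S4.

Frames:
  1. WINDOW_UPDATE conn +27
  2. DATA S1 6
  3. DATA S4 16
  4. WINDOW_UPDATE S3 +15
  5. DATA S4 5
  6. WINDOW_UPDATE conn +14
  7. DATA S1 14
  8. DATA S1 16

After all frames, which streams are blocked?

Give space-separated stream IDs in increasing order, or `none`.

Answer: S1

Derivation:
Op 1: conn=55 S1=28 S2=28 S3=28 S4=28 blocked=[]
Op 2: conn=49 S1=22 S2=28 S3=28 S4=28 blocked=[]
Op 3: conn=33 S1=22 S2=28 S3=28 S4=12 blocked=[]
Op 4: conn=33 S1=22 S2=28 S3=43 S4=12 blocked=[]
Op 5: conn=28 S1=22 S2=28 S3=43 S4=7 blocked=[]
Op 6: conn=42 S1=22 S2=28 S3=43 S4=7 blocked=[]
Op 7: conn=28 S1=8 S2=28 S3=43 S4=7 blocked=[]
Op 8: conn=12 S1=-8 S2=28 S3=43 S4=7 blocked=[1]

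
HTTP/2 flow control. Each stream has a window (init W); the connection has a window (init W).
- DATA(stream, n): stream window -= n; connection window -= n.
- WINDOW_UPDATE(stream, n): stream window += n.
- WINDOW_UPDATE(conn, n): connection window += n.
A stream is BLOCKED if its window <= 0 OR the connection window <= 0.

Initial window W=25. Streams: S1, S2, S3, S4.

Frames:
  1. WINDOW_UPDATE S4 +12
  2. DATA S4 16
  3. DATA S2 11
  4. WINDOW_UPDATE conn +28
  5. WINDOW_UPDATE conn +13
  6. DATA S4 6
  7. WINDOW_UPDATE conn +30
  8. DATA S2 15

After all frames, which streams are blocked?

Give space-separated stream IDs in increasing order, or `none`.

Answer: S2

Derivation:
Op 1: conn=25 S1=25 S2=25 S3=25 S4=37 blocked=[]
Op 2: conn=9 S1=25 S2=25 S3=25 S4=21 blocked=[]
Op 3: conn=-2 S1=25 S2=14 S3=25 S4=21 blocked=[1, 2, 3, 4]
Op 4: conn=26 S1=25 S2=14 S3=25 S4=21 blocked=[]
Op 5: conn=39 S1=25 S2=14 S3=25 S4=21 blocked=[]
Op 6: conn=33 S1=25 S2=14 S3=25 S4=15 blocked=[]
Op 7: conn=63 S1=25 S2=14 S3=25 S4=15 blocked=[]
Op 8: conn=48 S1=25 S2=-1 S3=25 S4=15 blocked=[2]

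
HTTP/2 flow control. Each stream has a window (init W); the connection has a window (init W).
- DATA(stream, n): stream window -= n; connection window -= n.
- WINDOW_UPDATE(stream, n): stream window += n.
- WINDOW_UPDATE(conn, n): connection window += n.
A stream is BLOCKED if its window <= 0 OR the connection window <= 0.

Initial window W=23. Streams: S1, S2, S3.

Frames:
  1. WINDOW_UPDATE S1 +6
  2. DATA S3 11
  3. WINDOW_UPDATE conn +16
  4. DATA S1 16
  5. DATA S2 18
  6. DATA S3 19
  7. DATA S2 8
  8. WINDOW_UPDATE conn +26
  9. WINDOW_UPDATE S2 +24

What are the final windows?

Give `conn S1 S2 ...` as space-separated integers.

Answer: -7 13 21 -7

Derivation:
Op 1: conn=23 S1=29 S2=23 S3=23 blocked=[]
Op 2: conn=12 S1=29 S2=23 S3=12 blocked=[]
Op 3: conn=28 S1=29 S2=23 S3=12 blocked=[]
Op 4: conn=12 S1=13 S2=23 S3=12 blocked=[]
Op 5: conn=-6 S1=13 S2=5 S3=12 blocked=[1, 2, 3]
Op 6: conn=-25 S1=13 S2=5 S3=-7 blocked=[1, 2, 3]
Op 7: conn=-33 S1=13 S2=-3 S3=-7 blocked=[1, 2, 3]
Op 8: conn=-7 S1=13 S2=-3 S3=-7 blocked=[1, 2, 3]
Op 9: conn=-7 S1=13 S2=21 S3=-7 blocked=[1, 2, 3]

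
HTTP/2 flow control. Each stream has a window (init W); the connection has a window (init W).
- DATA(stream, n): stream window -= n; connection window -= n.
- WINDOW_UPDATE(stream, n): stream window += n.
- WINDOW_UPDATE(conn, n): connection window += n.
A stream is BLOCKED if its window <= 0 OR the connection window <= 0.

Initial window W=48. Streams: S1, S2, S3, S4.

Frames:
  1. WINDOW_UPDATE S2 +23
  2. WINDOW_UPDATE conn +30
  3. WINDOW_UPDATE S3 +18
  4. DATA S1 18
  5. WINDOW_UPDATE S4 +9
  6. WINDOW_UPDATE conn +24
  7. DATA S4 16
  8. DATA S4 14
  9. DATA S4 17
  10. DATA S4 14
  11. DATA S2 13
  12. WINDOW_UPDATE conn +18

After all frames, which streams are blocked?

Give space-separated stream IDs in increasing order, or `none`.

Answer: S4

Derivation:
Op 1: conn=48 S1=48 S2=71 S3=48 S4=48 blocked=[]
Op 2: conn=78 S1=48 S2=71 S3=48 S4=48 blocked=[]
Op 3: conn=78 S1=48 S2=71 S3=66 S4=48 blocked=[]
Op 4: conn=60 S1=30 S2=71 S3=66 S4=48 blocked=[]
Op 5: conn=60 S1=30 S2=71 S3=66 S4=57 blocked=[]
Op 6: conn=84 S1=30 S2=71 S3=66 S4=57 blocked=[]
Op 7: conn=68 S1=30 S2=71 S3=66 S4=41 blocked=[]
Op 8: conn=54 S1=30 S2=71 S3=66 S4=27 blocked=[]
Op 9: conn=37 S1=30 S2=71 S3=66 S4=10 blocked=[]
Op 10: conn=23 S1=30 S2=71 S3=66 S4=-4 blocked=[4]
Op 11: conn=10 S1=30 S2=58 S3=66 S4=-4 blocked=[4]
Op 12: conn=28 S1=30 S2=58 S3=66 S4=-4 blocked=[4]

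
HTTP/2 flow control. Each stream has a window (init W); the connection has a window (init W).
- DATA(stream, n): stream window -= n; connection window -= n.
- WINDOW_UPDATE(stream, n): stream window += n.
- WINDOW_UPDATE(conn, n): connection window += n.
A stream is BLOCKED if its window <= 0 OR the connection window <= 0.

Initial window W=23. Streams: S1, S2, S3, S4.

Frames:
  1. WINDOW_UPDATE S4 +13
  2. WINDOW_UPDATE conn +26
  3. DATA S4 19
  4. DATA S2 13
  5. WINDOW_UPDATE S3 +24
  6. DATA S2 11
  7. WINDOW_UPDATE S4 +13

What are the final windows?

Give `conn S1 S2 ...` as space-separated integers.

Answer: 6 23 -1 47 30

Derivation:
Op 1: conn=23 S1=23 S2=23 S3=23 S4=36 blocked=[]
Op 2: conn=49 S1=23 S2=23 S3=23 S4=36 blocked=[]
Op 3: conn=30 S1=23 S2=23 S3=23 S4=17 blocked=[]
Op 4: conn=17 S1=23 S2=10 S3=23 S4=17 blocked=[]
Op 5: conn=17 S1=23 S2=10 S3=47 S4=17 blocked=[]
Op 6: conn=6 S1=23 S2=-1 S3=47 S4=17 blocked=[2]
Op 7: conn=6 S1=23 S2=-1 S3=47 S4=30 blocked=[2]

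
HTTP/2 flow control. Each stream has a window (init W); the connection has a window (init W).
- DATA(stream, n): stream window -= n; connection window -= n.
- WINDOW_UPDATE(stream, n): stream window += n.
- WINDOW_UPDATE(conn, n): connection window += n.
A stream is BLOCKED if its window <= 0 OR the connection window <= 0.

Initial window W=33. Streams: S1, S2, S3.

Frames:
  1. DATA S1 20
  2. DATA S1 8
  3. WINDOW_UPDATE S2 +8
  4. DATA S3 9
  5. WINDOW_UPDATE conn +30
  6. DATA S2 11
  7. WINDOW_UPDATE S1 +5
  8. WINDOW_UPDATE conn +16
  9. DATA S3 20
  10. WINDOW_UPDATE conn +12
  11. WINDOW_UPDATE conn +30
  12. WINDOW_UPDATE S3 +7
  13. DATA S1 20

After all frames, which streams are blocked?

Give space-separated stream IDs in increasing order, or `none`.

Op 1: conn=13 S1=13 S2=33 S3=33 blocked=[]
Op 2: conn=5 S1=5 S2=33 S3=33 blocked=[]
Op 3: conn=5 S1=5 S2=41 S3=33 blocked=[]
Op 4: conn=-4 S1=5 S2=41 S3=24 blocked=[1, 2, 3]
Op 5: conn=26 S1=5 S2=41 S3=24 blocked=[]
Op 6: conn=15 S1=5 S2=30 S3=24 blocked=[]
Op 7: conn=15 S1=10 S2=30 S3=24 blocked=[]
Op 8: conn=31 S1=10 S2=30 S3=24 blocked=[]
Op 9: conn=11 S1=10 S2=30 S3=4 blocked=[]
Op 10: conn=23 S1=10 S2=30 S3=4 blocked=[]
Op 11: conn=53 S1=10 S2=30 S3=4 blocked=[]
Op 12: conn=53 S1=10 S2=30 S3=11 blocked=[]
Op 13: conn=33 S1=-10 S2=30 S3=11 blocked=[1]

Answer: S1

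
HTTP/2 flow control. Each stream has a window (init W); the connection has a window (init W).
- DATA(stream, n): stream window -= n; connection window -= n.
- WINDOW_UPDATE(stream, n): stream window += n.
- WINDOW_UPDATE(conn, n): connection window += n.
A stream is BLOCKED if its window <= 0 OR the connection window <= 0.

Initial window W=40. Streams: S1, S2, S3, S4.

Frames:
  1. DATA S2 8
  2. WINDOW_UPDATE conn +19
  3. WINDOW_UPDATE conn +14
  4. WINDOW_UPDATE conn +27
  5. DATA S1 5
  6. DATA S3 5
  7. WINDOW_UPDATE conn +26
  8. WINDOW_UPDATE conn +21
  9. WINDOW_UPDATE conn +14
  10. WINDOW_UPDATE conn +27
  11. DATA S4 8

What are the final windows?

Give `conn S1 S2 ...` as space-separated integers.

Answer: 162 35 32 35 32

Derivation:
Op 1: conn=32 S1=40 S2=32 S3=40 S4=40 blocked=[]
Op 2: conn=51 S1=40 S2=32 S3=40 S4=40 blocked=[]
Op 3: conn=65 S1=40 S2=32 S3=40 S4=40 blocked=[]
Op 4: conn=92 S1=40 S2=32 S3=40 S4=40 blocked=[]
Op 5: conn=87 S1=35 S2=32 S3=40 S4=40 blocked=[]
Op 6: conn=82 S1=35 S2=32 S3=35 S4=40 blocked=[]
Op 7: conn=108 S1=35 S2=32 S3=35 S4=40 blocked=[]
Op 8: conn=129 S1=35 S2=32 S3=35 S4=40 blocked=[]
Op 9: conn=143 S1=35 S2=32 S3=35 S4=40 blocked=[]
Op 10: conn=170 S1=35 S2=32 S3=35 S4=40 blocked=[]
Op 11: conn=162 S1=35 S2=32 S3=35 S4=32 blocked=[]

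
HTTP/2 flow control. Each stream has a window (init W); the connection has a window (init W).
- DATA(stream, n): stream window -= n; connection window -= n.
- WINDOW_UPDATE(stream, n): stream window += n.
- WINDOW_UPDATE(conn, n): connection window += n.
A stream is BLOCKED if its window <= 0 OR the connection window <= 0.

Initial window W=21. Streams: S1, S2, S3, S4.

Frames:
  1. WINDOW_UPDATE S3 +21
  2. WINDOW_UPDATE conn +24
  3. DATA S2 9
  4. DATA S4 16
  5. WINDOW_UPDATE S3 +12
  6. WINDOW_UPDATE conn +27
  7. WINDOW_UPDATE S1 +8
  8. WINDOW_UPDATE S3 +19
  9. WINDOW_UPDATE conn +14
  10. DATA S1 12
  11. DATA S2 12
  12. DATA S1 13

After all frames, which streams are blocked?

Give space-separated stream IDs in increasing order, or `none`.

Answer: S2

Derivation:
Op 1: conn=21 S1=21 S2=21 S3=42 S4=21 blocked=[]
Op 2: conn=45 S1=21 S2=21 S3=42 S4=21 blocked=[]
Op 3: conn=36 S1=21 S2=12 S3=42 S4=21 blocked=[]
Op 4: conn=20 S1=21 S2=12 S3=42 S4=5 blocked=[]
Op 5: conn=20 S1=21 S2=12 S3=54 S4=5 blocked=[]
Op 6: conn=47 S1=21 S2=12 S3=54 S4=5 blocked=[]
Op 7: conn=47 S1=29 S2=12 S3=54 S4=5 blocked=[]
Op 8: conn=47 S1=29 S2=12 S3=73 S4=5 blocked=[]
Op 9: conn=61 S1=29 S2=12 S3=73 S4=5 blocked=[]
Op 10: conn=49 S1=17 S2=12 S3=73 S4=5 blocked=[]
Op 11: conn=37 S1=17 S2=0 S3=73 S4=5 blocked=[2]
Op 12: conn=24 S1=4 S2=0 S3=73 S4=5 blocked=[2]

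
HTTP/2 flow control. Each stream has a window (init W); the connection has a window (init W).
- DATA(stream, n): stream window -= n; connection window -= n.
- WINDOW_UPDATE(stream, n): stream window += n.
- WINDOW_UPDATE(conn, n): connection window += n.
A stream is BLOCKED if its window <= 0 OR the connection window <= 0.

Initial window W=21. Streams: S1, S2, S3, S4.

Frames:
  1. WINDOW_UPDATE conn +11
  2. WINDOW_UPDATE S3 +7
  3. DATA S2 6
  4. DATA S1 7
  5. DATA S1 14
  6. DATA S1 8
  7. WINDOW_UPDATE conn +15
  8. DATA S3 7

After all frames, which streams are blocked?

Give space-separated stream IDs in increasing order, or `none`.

Answer: S1

Derivation:
Op 1: conn=32 S1=21 S2=21 S3=21 S4=21 blocked=[]
Op 2: conn=32 S1=21 S2=21 S3=28 S4=21 blocked=[]
Op 3: conn=26 S1=21 S2=15 S3=28 S4=21 blocked=[]
Op 4: conn=19 S1=14 S2=15 S3=28 S4=21 blocked=[]
Op 5: conn=5 S1=0 S2=15 S3=28 S4=21 blocked=[1]
Op 6: conn=-3 S1=-8 S2=15 S3=28 S4=21 blocked=[1, 2, 3, 4]
Op 7: conn=12 S1=-8 S2=15 S3=28 S4=21 blocked=[1]
Op 8: conn=5 S1=-8 S2=15 S3=21 S4=21 blocked=[1]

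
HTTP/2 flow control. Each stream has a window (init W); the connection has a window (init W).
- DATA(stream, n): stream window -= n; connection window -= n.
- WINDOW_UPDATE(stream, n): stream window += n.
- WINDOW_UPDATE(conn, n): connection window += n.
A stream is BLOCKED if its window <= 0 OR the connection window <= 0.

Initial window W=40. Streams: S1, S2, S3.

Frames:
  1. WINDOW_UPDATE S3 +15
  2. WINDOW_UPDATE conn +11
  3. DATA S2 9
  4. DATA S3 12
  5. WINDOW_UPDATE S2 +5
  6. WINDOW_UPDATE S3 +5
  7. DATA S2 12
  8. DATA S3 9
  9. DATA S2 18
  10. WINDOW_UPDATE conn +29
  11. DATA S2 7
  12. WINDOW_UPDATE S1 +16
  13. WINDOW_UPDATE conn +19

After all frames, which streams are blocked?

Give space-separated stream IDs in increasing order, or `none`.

Op 1: conn=40 S1=40 S2=40 S3=55 blocked=[]
Op 2: conn=51 S1=40 S2=40 S3=55 blocked=[]
Op 3: conn=42 S1=40 S2=31 S3=55 blocked=[]
Op 4: conn=30 S1=40 S2=31 S3=43 blocked=[]
Op 5: conn=30 S1=40 S2=36 S3=43 blocked=[]
Op 6: conn=30 S1=40 S2=36 S3=48 blocked=[]
Op 7: conn=18 S1=40 S2=24 S3=48 blocked=[]
Op 8: conn=9 S1=40 S2=24 S3=39 blocked=[]
Op 9: conn=-9 S1=40 S2=6 S3=39 blocked=[1, 2, 3]
Op 10: conn=20 S1=40 S2=6 S3=39 blocked=[]
Op 11: conn=13 S1=40 S2=-1 S3=39 blocked=[2]
Op 12: conn=13 S1=56 S2=-1 S3=39 blocked=[2]
Op 13: conn=32 S1=56 S2=-1 S3=39 blocked=[2]

Answer: S2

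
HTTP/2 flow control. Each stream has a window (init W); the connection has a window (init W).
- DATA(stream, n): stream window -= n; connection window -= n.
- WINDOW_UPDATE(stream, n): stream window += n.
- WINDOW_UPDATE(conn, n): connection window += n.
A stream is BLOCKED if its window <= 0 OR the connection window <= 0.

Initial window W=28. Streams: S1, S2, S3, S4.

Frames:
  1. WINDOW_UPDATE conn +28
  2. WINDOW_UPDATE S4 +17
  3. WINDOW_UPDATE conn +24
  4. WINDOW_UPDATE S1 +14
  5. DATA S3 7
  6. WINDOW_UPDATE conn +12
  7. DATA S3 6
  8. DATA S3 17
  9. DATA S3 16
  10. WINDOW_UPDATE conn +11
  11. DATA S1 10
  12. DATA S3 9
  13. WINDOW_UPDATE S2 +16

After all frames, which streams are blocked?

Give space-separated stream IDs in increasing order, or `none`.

Answer: S3

Derivation:
Op 1: conn=56 S1=28 S2=28 S3=28 S4=28 blocked=[]
Op 2: conn=56 S1=28 S2=28 S3=28 S4=45 blocked=[]
Op 3: conn=80 S1=28 S2=28 S3=28 S4=45 blocked=[]
Op 4: conn=80 S1=42 S2=28 S3=28 S4=45 blocked=[]
Op 5: conn=73 S1=42 S2=28 S3=21 S4=45 blocked=[]
Op 6: conn=85 S1=42 S2=28 S3=21 S4=45 blocked=[]
Op 7: conn=79 S1=42 S2=28 S3=15 S4=45 blocked=[]
Op 8: conn=62 S1=42 S2=28 S3=-2 S4=45 blocked=[3]
Op 9: conn=46 S1=42 S2=28 S3=-18 S4=45 blocked=[3]
Op 10: conn=57 S1=42 S2=28 S3=-18 S4=45 blocked=[3]
Op 11: conn=47 S1=32 S2=28 S3=-18 S4=45 blocked=[3]
Op 12: conn=38 S1=32 S2=28 S3=-27 S4=45 blocked=[3]
Op 13: conn=38 S1=32 S2=44 S3=-27 S4=45 blocked=[3]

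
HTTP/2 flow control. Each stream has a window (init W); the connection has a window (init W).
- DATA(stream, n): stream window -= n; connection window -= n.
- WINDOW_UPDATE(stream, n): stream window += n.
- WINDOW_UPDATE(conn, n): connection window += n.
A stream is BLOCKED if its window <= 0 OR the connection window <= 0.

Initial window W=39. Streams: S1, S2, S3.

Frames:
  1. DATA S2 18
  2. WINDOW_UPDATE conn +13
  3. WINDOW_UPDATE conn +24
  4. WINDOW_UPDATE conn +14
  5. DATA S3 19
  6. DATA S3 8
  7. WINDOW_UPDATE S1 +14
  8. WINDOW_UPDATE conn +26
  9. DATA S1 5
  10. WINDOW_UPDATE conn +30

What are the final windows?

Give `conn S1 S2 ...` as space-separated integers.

Answer: 96 48 21 12

Derivation:
Op 1: conn=21 S1=39 S2=21 S3=39 blocked=[]
Op 2: conn=34 S1=39 S2=21 S3=39 blocked=[]
Op 3: conn=58 S1=39 S2=21 S3=39 blocked=[]
Op 4: conn=72 S1=39 S2=21 S3=39 blocked=[]
Op 5: conn=53 S1=39 S2=21 S3=20 blocked=[]
Op 6: conn=45 S1=39 S2=21 S3=12 blocked=[]
Op 7: conn=45 S1=53 S2=21 S3=12 blocked=[]
Op 8: conn=71 S1=53 S2=21 S3=12 blocked=[]
Op 9: conn=66 S1=48 S2=21 S3=12 blocked=[]
Op 10: conn=96 S1=48 S2=21 S3=12 blocked=[]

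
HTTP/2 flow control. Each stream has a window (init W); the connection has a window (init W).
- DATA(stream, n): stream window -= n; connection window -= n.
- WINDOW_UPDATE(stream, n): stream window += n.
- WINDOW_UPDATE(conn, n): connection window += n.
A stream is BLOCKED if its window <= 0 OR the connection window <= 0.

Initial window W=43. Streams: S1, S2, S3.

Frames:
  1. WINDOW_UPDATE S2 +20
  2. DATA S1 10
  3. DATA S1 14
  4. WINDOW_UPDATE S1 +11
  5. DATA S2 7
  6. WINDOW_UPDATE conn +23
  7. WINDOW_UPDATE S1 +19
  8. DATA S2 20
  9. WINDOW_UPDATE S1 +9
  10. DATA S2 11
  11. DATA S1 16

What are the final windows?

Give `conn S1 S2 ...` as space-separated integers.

Op 1: conn=43 S1=43 S2=63 S3=43 blocked=[]
Op 2: conn=33 S1=33 S2=63 S3=43 blocked=[]
Op 3: conn=19 S1=19 S2=63 S3=43 blocked=[]
Op 4: conn=19 S1=30 S2=63 S3=43 blocked=[]
Op 5: conn=12 S1=30 S2=56 S3=43 blocked=[]
Op 6: conn=35 S1=30 S2=56 S3=43 blocked=[]
Op 7: conn=35 S1=49 S2=56 S3=43 blocked=[]
Op 8: conn=15 S1=49 S2=36 S3=43 blocked=[]
Op 9: conn=15 S1=58 S2=36 S3=43 blocked=[]
Op 10: conn=4 S1=58 S2=25 S3=43 blocked=[]
Op 11: conn=-12 S1=42 S2=25 S3=43 blocked=[1, 2, 3]

Answer: -12 42 25 43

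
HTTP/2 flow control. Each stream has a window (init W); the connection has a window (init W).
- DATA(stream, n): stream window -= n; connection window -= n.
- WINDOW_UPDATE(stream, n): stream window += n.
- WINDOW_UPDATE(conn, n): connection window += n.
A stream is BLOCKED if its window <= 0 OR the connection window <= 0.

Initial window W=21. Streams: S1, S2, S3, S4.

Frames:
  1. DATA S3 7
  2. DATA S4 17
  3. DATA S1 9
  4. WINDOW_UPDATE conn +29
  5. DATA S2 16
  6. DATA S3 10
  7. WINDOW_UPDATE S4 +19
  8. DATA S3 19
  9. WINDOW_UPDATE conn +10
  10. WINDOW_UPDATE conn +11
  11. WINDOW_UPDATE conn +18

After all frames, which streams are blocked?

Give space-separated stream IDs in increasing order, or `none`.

Op 1: conn=14 S1=21 S2=21 S3=14 S4=21 blocked=[]
Op 2: conn=-3 S1=21 S2=21 S3=14 S4=4 blocked=[1, 2, 3, 4]
Op 3: conn=-12 S1=12 S2=21 S3=14 S4=4 blocked=[1, 2, 3, 4]
Op 4: conn=17 S1=12 S2=21 S3=14 S4=4 blocked=[]
Op 5: conn=1 S1=12 S2=5 S3=14 S4=4 blocked=[]
Op 6: conn=-9 S1=12 S2=5 S3=4 S4=4 blocked=[1, 2, 3, 4]
Op 7: conn=-9 S1=12 S2=5 S3=4 S4=23 blocked=[1, 2, 3, 4]
Op 8: conn=-28 S1=12 S2=5 S3=-15 S4=23 blocked=[1, 2, 3, 4]
Op 9: conn=-18 S1=12 S2=5 S3=-15 S4=23 blocked=[1, 2, 3, 4]
Op 10: conn=-7 S1=12 S2=5 S3=-15 S4=23 blocked=[1, 2, 3, 4]
Op 11: conn=11 S1=12 S2=5 S3=-15 S4=23 blocked=[3]

Answer: S3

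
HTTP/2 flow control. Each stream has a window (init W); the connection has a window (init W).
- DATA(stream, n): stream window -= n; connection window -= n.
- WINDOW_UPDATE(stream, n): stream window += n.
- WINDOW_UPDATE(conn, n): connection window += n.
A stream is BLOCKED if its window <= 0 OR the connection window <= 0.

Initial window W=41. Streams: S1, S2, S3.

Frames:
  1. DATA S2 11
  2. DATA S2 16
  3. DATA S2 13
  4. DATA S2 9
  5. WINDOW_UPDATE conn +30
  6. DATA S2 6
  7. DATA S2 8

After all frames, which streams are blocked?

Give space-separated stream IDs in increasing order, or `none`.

Op 1: conn=30 S1=41 S2=30 S3=41 blocked=[]
Op 2: conn=14 S1=41 S2=14 S3=41 blocked=[]
Op 3: conn=1 S1=41 S2=1 S3=41 blocked=[]
Op 4: conn=-8 S1=41 S2=-8 S3=41 blocked=[1, 2, 3]
Op 5: conn=22 S1=41 S2=-8 S3=41 blocked=[2]
Op 6: conn=16 S1=41 S2=-14 S3=41 blocked=[2]
Op 7: conn=8 S1=41 S2=-22 S3=41 blocked=[2]

Answer: S2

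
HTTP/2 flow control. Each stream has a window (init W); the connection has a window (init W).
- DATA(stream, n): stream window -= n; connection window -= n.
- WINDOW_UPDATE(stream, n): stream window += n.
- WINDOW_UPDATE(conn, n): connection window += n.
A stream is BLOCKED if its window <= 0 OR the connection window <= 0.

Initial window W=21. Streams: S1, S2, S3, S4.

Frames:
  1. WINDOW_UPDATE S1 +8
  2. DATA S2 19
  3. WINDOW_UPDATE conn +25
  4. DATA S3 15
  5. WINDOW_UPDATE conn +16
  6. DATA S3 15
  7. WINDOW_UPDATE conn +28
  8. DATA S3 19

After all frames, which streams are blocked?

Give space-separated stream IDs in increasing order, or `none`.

Answer: S3

Derivation:
Op 1: conn=21 S1=29 S2=21 S3=21 S4=21 blocked=[]
Op 2: conn=2 S1=29 S2=2 S3=21 S4=21 blocked=[]
Op 3: conn=27 S1=29 S2=2 S3=21 S4=21 blocked=[]
Op 4: conn=12 S1=29 S2=2 S3=6 S4=21 blocked=[]
Op 5: conn=28 S1=29 S2=2 S3=6 S4=21 blocked=[]
Op 6: conn=13 S1=29 S2=2 S3=-9 S4=21 blocked=[3]
Op 7: conn=41 S1=29 S2=2 S3=-9 S4=21 blocked=[3]
Op 8: conn=22 S1=29 S2=2 S3=-28 S4=21 blocked=[3]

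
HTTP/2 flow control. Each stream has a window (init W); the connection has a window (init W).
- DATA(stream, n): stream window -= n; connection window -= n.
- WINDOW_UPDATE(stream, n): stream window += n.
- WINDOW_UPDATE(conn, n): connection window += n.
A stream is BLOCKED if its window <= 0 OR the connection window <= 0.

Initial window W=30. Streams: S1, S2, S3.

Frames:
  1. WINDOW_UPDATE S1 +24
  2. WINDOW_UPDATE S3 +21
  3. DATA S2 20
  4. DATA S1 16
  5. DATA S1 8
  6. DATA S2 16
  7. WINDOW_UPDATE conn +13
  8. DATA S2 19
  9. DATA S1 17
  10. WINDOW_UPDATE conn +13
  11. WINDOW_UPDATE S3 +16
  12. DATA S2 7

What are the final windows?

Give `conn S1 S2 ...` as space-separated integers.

Op 1: conn=30 S1=54 S2=30 S3=30 blocked=[]
Op 2: conn=30 S1=54 S2=30 S3=51 blocked=[]
Op 3: conn=10 S1=54 S2=10 S3=51 blocked=[]
Op 4: conn=-6 S1=38 S2=10 S3=51 blocked=[1, 2, 3]
Op 5: conn=-14 S1=30 S2=10 S3=51 blocked=[1, 2, 3]
Op 6: conn=-30 S1=30 S2=-6 S3=51 blocked=[1, 2, 3]
Op 7: conn=-17 S1=30 S2=-6 S3=51 blocked=[1, 2, 3]
Op 8: conn=-36 S1=30 S2=-25 S3=51 blocked=[1, 2, 3]
Op 9: conn=-53 S1=13 S2=-25 S3=51 blocked=[1, 2, 3]
Op 10: conn=-40 S1=13 S2=-25 S3=51 blocked=[1, 2, 3]
Op 11: conn=-40 S1=13 S2=-25 S3=67 blocked=[1, 2, 3]
Op 12: conn=-47 S1=13 S2=-32 S3=67 blocked=[1, 2, 3]

Answer: -47 13 -32 67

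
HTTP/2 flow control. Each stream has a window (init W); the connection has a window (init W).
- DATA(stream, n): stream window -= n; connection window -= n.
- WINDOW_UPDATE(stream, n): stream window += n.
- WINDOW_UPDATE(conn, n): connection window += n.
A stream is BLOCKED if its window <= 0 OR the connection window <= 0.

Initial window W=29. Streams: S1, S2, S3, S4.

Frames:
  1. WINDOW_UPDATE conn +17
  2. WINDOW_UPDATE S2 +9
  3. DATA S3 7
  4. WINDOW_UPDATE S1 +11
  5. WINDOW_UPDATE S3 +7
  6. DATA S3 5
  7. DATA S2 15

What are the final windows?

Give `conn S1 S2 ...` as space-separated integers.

Op 1: conn=46 S1=29 S2=29 S3=29 S4=29 blocked=[]
Op 2: conn=46 S1=29 S2=38 S3=29 S4=29 blocked=[]
Op 3: conn=39 S1=29 S2=38 S3=22 S4=29 blocked=[]
Op 4: conn=39 S1=40 S2=38 S3=22 S4=29 blocked=[]
Op 5: conn=39 S1=40 S2=38 S3=29 S4=29 blocked=[]
Op 6: conn=34 S1=40 S2=38 S3=24 S4=29 blocked=[]
Op 7: conn=19 S1=40 S2=23 S3=24 S4=29 blocked=[]

Answer: 19 40 23 24 29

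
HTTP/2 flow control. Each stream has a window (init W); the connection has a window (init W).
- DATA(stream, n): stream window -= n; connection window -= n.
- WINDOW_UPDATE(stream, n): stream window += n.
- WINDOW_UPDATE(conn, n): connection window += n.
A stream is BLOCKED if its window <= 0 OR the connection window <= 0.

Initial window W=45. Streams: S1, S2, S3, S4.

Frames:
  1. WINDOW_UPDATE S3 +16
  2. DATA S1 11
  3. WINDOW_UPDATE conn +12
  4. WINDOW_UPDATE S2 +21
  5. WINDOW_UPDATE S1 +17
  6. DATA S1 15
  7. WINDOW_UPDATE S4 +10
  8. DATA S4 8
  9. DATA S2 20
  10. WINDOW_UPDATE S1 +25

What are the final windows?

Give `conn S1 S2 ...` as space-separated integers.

Answer: 3 61 46 61 47

Derivation:
Op 1: conn=45 S1=45 S2=45 S3=61 S4=45 blocked=[]
Op 2: conn=34 S1=34 S2=45 S3=61 S4=45 blocked=[]
Op 3: conn=46 S1=34 S2=45 S3=61 S4=45 blocked=[]
Op 4: conn=46 S1=34 S2=66 S3=61 S4=45 blocked=[]
Op 5: conn=46 S1=51 S2=66 S3=61 S4=45 blocked=[]
Op 6: conn=31 S1=36 S2=66 S3=61 S4=45 blocked=[]
Op 7: conn=31 S1=36 S2=66 S3=61 S4=55 blocked=[]
Op 8: conn=23 S1=36 S2=66 S3=61 S4=47 blocked=[]
Op 9: conn=3 S1=36 S2=46 S3=61 S4=47 blocked=[]
Op 10: conn=3 S1=61 S2=46 S3=61 S4=47 blocked=[]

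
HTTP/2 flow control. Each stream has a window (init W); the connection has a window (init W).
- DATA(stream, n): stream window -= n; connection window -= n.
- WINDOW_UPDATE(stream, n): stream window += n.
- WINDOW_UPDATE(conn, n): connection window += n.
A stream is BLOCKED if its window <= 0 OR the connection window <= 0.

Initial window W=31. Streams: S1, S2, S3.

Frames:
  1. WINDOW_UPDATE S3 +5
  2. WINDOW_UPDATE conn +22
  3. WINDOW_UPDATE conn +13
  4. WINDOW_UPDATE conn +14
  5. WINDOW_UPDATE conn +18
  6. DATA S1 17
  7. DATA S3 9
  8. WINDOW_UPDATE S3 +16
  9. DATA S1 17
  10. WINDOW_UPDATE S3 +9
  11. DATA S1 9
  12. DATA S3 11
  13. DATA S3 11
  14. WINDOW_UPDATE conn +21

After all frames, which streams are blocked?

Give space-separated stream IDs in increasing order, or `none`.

Answer: S1

Derivation:
Op 1: conn=31 S1=31 S2=31 S3=36 blocked=[]
Op 2: conn=53 S1=31 S2=31 S3=36 blocked=[]
Op 3: conn=66 S1=31 S2=31 S3=36 blocked=[]
Op 4: conn=80 S1=31 S2=31 S3=36 blocked=[]
Op 5: conn=98 S1=31 S2=31 S3=36 blocked=[]
Op 6: conn=81 S1=14 S2=31 S3=36 blocked=[]
Op 7: conn=72 S1=14 S2=31 S3=27 blocked=[]
Op 8: conn=72 S1=14 S2=31 S3=43 blocked=[]
Op 9: conn=55 S1=-3 S2=31 S3=43 blocked=[1]
Op 10: conn=55 S1=-3 S2=31 S3=52 blocked=[1]
Op 11: conn=46 S1=-12 S2=31 S3=52 blocked=[1]
Op 12: conn=35 S1=-12 S2=31 S3=41 blocked=[1]
Op 13: conn=24 S1=-12 S2=31 S3=30 blocked=[1]
Op 14: conn=45 S1=-12 S2=31 S3=30 blocked=[1]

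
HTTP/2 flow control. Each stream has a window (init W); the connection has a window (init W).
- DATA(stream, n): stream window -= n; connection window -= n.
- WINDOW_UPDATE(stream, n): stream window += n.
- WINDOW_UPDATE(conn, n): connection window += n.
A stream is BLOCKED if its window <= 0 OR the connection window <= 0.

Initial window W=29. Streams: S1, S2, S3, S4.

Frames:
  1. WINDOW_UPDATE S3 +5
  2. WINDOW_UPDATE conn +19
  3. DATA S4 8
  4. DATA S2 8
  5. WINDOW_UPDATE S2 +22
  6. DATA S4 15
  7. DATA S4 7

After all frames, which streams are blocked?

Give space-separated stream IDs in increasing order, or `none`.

Answer: S4

Derivation:
Op 1: conn=29 S1=29 S2=29 S3=34 S4=29 blocked=[]
Op 2: conn=48 S1=29 S2=29 S3=34 S4=29 blocked=[]
Op 3: conn=40 S1=29 S2=29 S3=34 S4=21 blocked=[]
Op 4: conn=32 S1=29 S2=21 S3=34 S4=21 blocked=[]
Op 5: conn=32 S1=29 S2=43 S3=34 S4=21 blocked=[]
Op 6: conn=17 S1=29 S2=43 S3=34 S4=6 blocked=[]
Op 7: conn=10 S1=29 S2=43 S3=34 S4=-1 blocked=[4]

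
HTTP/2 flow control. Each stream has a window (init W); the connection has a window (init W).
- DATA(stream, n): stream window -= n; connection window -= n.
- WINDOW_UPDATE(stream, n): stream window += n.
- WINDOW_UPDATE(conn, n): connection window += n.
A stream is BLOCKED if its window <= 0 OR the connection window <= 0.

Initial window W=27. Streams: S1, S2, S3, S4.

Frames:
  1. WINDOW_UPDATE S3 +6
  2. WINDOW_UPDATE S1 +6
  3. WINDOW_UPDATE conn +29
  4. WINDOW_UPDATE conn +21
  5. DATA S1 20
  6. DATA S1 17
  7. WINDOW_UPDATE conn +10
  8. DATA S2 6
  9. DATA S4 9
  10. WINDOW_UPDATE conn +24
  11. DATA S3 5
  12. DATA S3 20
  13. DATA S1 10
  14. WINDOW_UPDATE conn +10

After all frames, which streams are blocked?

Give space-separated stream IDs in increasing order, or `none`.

Answer: S1

Derivation:
Op 1: conn=27 S1=27 S2=27 S3=33 S4=27 blocked=[]
Op 2: conn=27 S1=33 S2=27 S3=33 S4=27 blocked=[]
Op 3: conn=56 S1=33 S2=27 S3=33 S4=27 blocked=[]
Op 4: conn=77 S1=33 S2=27 S3=33 S4=27 blocked=[]
Op 5: conn=57 S1=13 S2=27 S3=33 S4=27 blocked=[]
Op 6: conn=40 S1=-4 S2=27 S3=33 S4=27 blocked=[1]
Op 7: conn=50 S1=-4 S2=27 S3=33 S4=27 blocked=[1]
Op 8: conn=44 S1=-4 S2=21 S3=33 S4=27 blocked=[1]
Op 9: conn=35 S1=-4 S2=21 S3=33 S4=18 blocked=[1]
Op 10: conn=59 S1=-4 S2=21 S3=33 S4=18 blocked=[1]
Op 11: conn=54 S1=-4 S2=21 S3=28 S4=18 blocked=[1]
Op 12: conn=34 S1=-4 S2=21 S3=8 S4=18 blocked=[1]
Op 13: conn=24 S1=-14 S2=21 S3=8 S4=18 blocked=[1]
Op 14: conn=34 S1=-14 S2=21 S3=8 S4=18 blocked=[1]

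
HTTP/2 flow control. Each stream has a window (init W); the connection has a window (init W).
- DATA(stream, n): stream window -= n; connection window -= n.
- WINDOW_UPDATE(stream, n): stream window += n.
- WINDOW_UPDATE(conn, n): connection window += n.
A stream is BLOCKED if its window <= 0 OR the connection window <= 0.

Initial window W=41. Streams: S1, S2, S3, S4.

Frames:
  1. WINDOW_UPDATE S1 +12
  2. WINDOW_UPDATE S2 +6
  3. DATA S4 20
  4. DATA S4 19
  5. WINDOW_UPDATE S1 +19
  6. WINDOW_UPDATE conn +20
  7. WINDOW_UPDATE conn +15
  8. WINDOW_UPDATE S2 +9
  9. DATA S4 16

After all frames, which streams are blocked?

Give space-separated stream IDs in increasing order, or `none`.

Answer: S4

Derivation:
Op 1: conn=41 S1=53 S2=41 S3=41 S4=41 blocked=[]
Op 2: conn=41 S1=53 S2=47 S3=41 S4=41 blocked=[]
Op 3: conn=21 S1=53 S2=47 S3=41 S4=21 blocked=[]
Op 4: conn=2 S1=53 S2=47 S3=41 S4=2 blocked=[]
Op 5: conn=2 S1=72 S2=47 S3=41 S4=2 blocked=[]
Op 6: conn=22 S1=72 S2=47 S3=41 S4=2 blocked=[]
Op 7: conn=37 S1=72 S2=47 S3=41 S4=2 blocked=[]
Op 8: conn=37 S1=72 S2=56 S3=41 S4=2 blocked=[]
Op 9: conn=21 S1=72 S2=56 S3=41 S4=-14 blocked=[4]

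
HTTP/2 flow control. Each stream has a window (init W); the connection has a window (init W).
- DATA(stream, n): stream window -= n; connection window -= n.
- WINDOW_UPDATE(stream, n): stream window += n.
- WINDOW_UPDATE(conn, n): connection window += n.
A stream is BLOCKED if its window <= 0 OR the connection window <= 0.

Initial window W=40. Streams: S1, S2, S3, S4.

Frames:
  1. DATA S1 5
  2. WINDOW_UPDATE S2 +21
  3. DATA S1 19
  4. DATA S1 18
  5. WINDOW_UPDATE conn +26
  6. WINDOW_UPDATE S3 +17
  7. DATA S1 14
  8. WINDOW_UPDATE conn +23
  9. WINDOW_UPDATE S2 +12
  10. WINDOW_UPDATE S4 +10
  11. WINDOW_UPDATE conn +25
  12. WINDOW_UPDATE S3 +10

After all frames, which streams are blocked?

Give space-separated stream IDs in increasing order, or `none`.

Answer: S1

Derivation:
Op 1: conn=35 S1=35 S2=40 S3=40 S4=40 blocked=[]
Op 2: conn=35 S1=35 S2=61 S3=40 S4=40 blocked=[]
Op 3: conn=16 S1=16 S2=61 S3=40 S4=40 blocked=[]
Op 4: conn=-2 S1=-2 S2=61 S3=40 S4=40 blocked=[1, 2, 3, 4]
Op 5: conn=24 S1=-2 S2=61 S3=40 S4=40 blocked=[1]
Op 6: conn=24 S1=-2 S2=61 S3=57 S4=40 blocked=[1]
Op 7: conn=10 S1=-16 S2=61 S3=57 S4=40 blocked=[1]
Op 8: conn=33 S1=-16 S2=61 S3=57 S4=40 blocked=[1]
Op 9: conn=33 S1=-16 S2=73 S3=57 S4=40 blocked=[1]
Op 10: conn=33 S1=-16 S2=73 S3=57 S4=50 blocked=[1]
Op 11: conn=58 S1=-16 S2=73 S3=57 S4=50 blocked=[1]
Op 12: conn=58 S1=-16 S2=73 S3=67 S4=50 blocked=[1]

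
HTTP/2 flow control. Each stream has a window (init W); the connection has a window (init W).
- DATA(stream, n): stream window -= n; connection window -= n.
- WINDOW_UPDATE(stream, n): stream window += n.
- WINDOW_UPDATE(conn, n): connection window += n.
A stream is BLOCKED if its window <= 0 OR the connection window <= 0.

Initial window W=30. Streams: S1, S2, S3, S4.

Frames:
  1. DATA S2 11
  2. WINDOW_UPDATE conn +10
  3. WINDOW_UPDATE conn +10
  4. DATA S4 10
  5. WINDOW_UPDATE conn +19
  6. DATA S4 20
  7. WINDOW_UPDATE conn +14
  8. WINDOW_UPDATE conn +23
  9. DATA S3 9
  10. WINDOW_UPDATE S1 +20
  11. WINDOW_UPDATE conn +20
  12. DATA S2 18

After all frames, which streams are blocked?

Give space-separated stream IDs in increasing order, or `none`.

Answer: S4

Derivation:
Op 1: conn=19 S1=30 S2=19 S3=30 S4=30 blocked=[]
Op 2: conn=29 S1=30 S2=19 S3=30 S4=30 blocked=[]
Op 3: conn=39 S1=30 S2=19 S3=30 S4=30 blocked=[]
Op 4: conn=29 S1=30 S2=19 S3=30 S4=20 blocked=[]
Op 5: conn=48 S1=30 S2=19 S3=30 S4=20 blocked=[]
Op 6: conn=28 S1=30 S2=19 S3=30 S4=0 blocked=[4]
Op 7: conn=42 S1=30 S2=19 S3=30 S4=0 blocked=[4]
Op 8: conn=65 S1=30 S2=19 S3=30 S4=0 blocked=[4]
Op 9: conn=56 S1=30 S2=19 S3=21 S4=0 blocked=[4]
Op 10: conn=56 S1=50 S2=19 S3=21 S4=0 blocked=[4]
Op 11: conn=76 S1=50 S2=19 S3=21 S4=0 blocked=[4]
Op 12: conn=58 S1=50 S2=1 S3=21 S4=0 blocked=[4]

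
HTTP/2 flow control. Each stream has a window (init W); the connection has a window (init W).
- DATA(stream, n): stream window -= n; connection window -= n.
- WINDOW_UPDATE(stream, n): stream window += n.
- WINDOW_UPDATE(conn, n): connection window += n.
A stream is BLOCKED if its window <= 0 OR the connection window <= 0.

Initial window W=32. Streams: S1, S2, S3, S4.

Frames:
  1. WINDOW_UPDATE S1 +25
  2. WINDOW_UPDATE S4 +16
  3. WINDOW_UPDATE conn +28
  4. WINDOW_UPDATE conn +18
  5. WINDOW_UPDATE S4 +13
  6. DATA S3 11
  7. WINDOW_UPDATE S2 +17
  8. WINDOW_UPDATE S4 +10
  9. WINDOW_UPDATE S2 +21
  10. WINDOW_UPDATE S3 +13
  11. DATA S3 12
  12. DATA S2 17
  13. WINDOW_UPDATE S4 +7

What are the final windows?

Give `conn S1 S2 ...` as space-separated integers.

Op 1: conn=32 S1=57 S2=32 S3=32 S4=32 blocked=[]
Op 2: conn=32 S1=57 S2=32 S3=32 S4=48 blocked=[]
Op 3: conn=60 S1=57 S2=32 S3=32 S4=48 blocked=[]
Op 4: conn=78 S1=57 S2=32 S3=32 S4=48 blocked=[]
Op 5: conn=78 S1=57 S2=32 S3=32 S4=61 blocked=[]
Op 6: conn=67 S1=57 S2=32 S3=21 S4=61 blocked=[]
Op 7: conn=67 S1=57 S2=49 S3=21 S4=61 blocked=[]
Op 8: conn=67 S1=57 S2=49 S3=21 S4=71 blocked=[]
Op 9: conn=67 S1=57 S2=70 S3=21 S4=71 blocked=[]
Op 10: conn=67 S1=57 S2=70 S3=34 S4=71 blocked=[]
Op 11: conn=55 S1=57 S2=70 S3=22 S4=71 blocked=[]
Op 12: conn=38 S1=57 S2=53 S3=22 S4=71 blocked=[]
Op 13: conn=38 S1=57 S2=53 S3=22 S4=78 blocked=[]

Answer: 38 57 53 22 78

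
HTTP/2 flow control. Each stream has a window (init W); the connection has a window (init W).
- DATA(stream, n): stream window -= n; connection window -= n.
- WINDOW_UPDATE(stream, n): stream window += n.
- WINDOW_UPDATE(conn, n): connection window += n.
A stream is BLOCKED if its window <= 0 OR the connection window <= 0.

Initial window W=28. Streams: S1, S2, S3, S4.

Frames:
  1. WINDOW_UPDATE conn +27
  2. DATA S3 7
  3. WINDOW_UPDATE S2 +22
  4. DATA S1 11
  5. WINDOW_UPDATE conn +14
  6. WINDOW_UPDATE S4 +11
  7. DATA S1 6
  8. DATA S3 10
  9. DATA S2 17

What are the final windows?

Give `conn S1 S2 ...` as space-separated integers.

Op 1: conn=55 S1=28 S2=28 S3=28 S4=28 blocked=[]
Op 2: conn=48 S1=28 S2=28 S3=21 S4=28 blocked=[]
Op 3: conn=48 S1=28 S2=50 S3=21 S4=28 blocked=[]
Op 4: conn=37 S1=17 S2=50 S3=21 S4=28 blocked=[]
Op 5: conn=51 S1=17 S2=50 S3=21 S4=28 blocked=[]
Op 6: conn=51 S1=17 S2=50 S3=21 S4=39 blocked=[]
Op 7: conn=45 S1=11 S2=50 S3=21 S4=39 blocked=[]
Op 8: conn=35 S1=11 S2=50 S3=11 S4=39 blocked=[]
Op 9: conn=18 S1=11 S2=33 S3=11 S4=39 blocked=[]

Answer: 18 11 33 11 39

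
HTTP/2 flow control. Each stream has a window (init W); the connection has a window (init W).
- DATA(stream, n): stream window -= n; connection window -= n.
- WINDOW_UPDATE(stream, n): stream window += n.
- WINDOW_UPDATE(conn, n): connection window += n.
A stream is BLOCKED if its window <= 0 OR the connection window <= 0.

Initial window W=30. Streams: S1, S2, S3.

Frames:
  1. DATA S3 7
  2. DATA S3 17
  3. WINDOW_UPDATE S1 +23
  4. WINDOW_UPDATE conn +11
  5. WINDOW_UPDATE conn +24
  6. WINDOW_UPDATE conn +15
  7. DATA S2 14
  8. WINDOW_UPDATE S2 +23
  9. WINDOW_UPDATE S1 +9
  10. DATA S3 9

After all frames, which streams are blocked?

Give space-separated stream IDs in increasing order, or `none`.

Op 1: conn=23 S1=30 S2=30 S3=23 blocked=[]
Op 2: conn=6 S1=30 S2=30 S3=6 blocked=[]
Op 3: conn=6 S1=53 S2=30 S3=6 blocked=[]
Op 4: conn=17 S1=53 S2=30 S3=6 blocked=[]
Op 5: conn=41 S1=53 S2=30 S3=6 blocked=[]
Op 6: conn=56 S1=53 S2=30 S3=6 blocked=[]
Op 7: conn=42 S1=53 S2=16 S3=6 blocked=[]
Op 8: conn=42 S1=53 S2=39 S3=6 blocked=[]
Op 9: conn=42 S1=62 S2=39 S3=6 blocked=[]
Op 10: conn=33 S1=62 S2=39 S3=-3 blocked=[3]

Answer: S3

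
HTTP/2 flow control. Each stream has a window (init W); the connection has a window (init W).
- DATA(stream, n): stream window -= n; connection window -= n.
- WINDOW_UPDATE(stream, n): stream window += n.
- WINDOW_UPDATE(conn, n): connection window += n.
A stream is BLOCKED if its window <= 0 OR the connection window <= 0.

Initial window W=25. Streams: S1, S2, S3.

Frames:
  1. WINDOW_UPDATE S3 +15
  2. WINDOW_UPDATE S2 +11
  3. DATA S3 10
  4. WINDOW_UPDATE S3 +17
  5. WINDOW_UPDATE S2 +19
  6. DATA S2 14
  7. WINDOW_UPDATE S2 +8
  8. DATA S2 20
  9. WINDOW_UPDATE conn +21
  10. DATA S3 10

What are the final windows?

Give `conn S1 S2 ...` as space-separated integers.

Op 1: conn=25 S1=25 S2=25 S3=40 blocked=[]
Op 2: conn=25 S1=25 S2=36 S3=40 blocked=[]
Op 3: conn=15 S1=25 S2=36 S3=30 blocked=[]
Op 4: conn=15 S1=25 S2=36 S3=47 blocked=[]
Op 5: conn=15 S1=25 S2=55 S3=47 blocked=[]
Op 6: conn=1 S1=25 S2=41 S3=47 blocked=[]
Op 7: conn=1 S1=25 S2=49 S3=47 blocked=[]
Op 8: conn=-19 S1=25 S2=29 S3=47 blocked=[1, 2, 3]
Op 9: conn=2 S1=25 S2=29 S3=47 blocked=[]
Op 10: conn=-8 S1=25 S2=29 S3=37 blocked=[1, 2, 3]

Answer: -8 25 29 37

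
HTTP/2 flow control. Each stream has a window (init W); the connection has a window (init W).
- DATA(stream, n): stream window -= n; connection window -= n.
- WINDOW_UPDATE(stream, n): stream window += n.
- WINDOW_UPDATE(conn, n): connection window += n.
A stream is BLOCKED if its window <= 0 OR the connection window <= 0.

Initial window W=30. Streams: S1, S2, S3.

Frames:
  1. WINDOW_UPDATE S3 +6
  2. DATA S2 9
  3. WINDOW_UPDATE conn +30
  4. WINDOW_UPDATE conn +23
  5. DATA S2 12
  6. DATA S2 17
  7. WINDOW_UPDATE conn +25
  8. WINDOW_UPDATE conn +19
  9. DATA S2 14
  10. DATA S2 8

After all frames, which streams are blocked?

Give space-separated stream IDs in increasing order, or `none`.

Answer: S2

Derivation:
Op 1: conn=30 S1=30 S2=30 S3=36 blocked=[]
Op 2: conn=21 S1=30 S2=21 S3=36 blocked=[]
Op 3: conn=51 S1=30 S2=21 S3=36 blocked=[]
Op 4: conn=74 S1=30 S2=21 S3=36 blocked=[]
Op 5: conn=62 S1=30 S2=9 S3=36 blocked=[]
Op 6: conn=45 S1=30 S2=-8 S3=36 blocked=[2]
Op 7: conn=70 S1=30 S2=-8 S3=36 blocked=[2]
Op 8: conn=89 S1=30 S2=-8 S3=36 blocked=[2]
Op 9: conn=75 S1=30 S2=-22 S3=36 blocked=[2]
Op 10: conn=67 S1=30 S2=-30 S3=36 blocked=[2]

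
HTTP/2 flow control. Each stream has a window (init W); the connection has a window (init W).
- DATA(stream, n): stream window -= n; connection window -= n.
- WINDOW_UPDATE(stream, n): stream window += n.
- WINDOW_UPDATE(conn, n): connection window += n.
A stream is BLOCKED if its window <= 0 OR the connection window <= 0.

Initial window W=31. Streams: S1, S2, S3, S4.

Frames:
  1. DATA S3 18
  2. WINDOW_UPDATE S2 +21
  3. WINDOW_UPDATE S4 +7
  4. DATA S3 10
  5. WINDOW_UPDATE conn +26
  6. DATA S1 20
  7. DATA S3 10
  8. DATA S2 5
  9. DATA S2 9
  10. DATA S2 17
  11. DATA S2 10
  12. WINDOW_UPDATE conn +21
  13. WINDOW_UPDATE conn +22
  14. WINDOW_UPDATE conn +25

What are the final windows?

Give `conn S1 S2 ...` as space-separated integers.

Op 1: conn=13 S1=31 S2=31 S3=13 S4=31 blocked=[]
Op 2: conn=13 S1=31 S2=52 S3=13 S4=31 blocked=[]
Op 3: conn=13 S1=31 S2=52 S3=13 S4=38 blocked=[]
Op 4: conn=3 S1=31 S2=52 S3=3 S4=38 blocked=[]
Op 5: conn=29 S1=31 S2=52 S3=3 S4=38 blocked=[]
Op 6: conn=9 S1=11 S2=52 S3=3 S4=38 blocked=[]
Op 7: conn=-1 S1=11 S2=52 S3=-7 S4=38 blocked=[1, 2, 3, 4]
Op 8: conn=-6 S1=11 S2=47 S3=-7 S4=38 blocked=[1, 2, 3, 4]
Op 9: conn=-15 S1=11 S2=38 S3=-7 S4=38 blocked=[1, 2, 3, 4]
Op 10: conn=-32 S1=11 S2=21 S3=-7 S4=38 blocked=[1, 2, 3, 4]
Op 11: conn=-42 S1=11 S2=11 S3=-7 S4=38 blocked=[1, 2, 3, 4]
Op 12: conn=-21 S1=11 S2=11 S3=-7 S4=38 blocked=[1, 2, 3, 4]
Op 13: conn=1 S1=11 S2=11 S3=-7 S4=38 blocked=[3]
Op 14: conn=26 S1=11 S2=11 S3=-7 S4=38 blocked=[3]

Answer: 26 11 11 -7 38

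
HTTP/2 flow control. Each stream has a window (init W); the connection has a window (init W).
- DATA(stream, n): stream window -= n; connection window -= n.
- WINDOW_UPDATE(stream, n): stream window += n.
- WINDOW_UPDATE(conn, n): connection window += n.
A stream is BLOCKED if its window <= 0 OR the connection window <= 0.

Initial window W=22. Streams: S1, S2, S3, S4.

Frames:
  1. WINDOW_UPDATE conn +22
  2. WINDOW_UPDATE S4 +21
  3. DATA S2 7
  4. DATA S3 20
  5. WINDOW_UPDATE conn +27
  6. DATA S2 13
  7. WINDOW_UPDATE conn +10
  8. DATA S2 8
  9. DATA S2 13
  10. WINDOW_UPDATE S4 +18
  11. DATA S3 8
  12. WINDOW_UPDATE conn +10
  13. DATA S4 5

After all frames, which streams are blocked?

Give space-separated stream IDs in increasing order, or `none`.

Answer: S2 S3

Derivation:
Op 1: conn=44 S1=22 S2=22 S3=22 S4=22 blocked=[]
Op 2: conn=44 S1=22 S2=22 S3=22 S4=43 blocked=[]
Op 3: conn=37 S1=22 S2=15 S3=22 S4=43 blocked=[]
Op 4: conn=17 S1=22 S2=15 S3=2 S4=43 blocked=[]
Op 5: conn=44 S1=22 S2=15 S3=2 S4=43 blocked=[]
Op 6: conn=31 S1=22 S2=2 S3=2 S4=43 blocked=[]
Op 7: conn=41 S1=22 S2=2 S3=2 S4=43 blocked=[]
Op 8: conn=33 S1=22 S2=-6 S3=2 S4=43 blocked=[2]
Op 9: conn=20 S1=22 S2=-19 S3=2 S4=43 blocked=[2]
Op 10: conn=20 S1=22 S2=-19 S3=2 S4=61 blocked=[2]
Op 11: conn=12 S1=22 S2=-19 S3=-6 S4=61 blocked=[2, 3]
Op 12: conn=22 S1=22 S2=-19 S3=-6 S4=61 blocked=[2, 3]
Op 13: conn=17 S1=22 S2=-19 S3=-6 S4=56 blocked=[2, 3]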